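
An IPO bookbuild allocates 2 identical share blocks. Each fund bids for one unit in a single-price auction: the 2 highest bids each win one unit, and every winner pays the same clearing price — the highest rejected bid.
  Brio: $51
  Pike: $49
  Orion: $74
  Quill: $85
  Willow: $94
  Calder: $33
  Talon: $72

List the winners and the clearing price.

Willow, Quill; each pays $74

Sorting: 94 (Willow), 85 (Quill), 74 (Orion), 72 (Talon), …
Top 2: Willow, Quill.
Highest unsuccessful bid: $74 → clearing price.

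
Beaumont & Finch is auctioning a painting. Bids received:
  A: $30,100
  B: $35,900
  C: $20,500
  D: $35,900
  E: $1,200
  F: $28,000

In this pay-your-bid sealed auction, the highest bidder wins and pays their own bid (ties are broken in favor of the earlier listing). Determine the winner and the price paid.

B pays $35,900

Rule: the highest bidder wins and pays their own bid.
Bids ranked: 35,900 (B) > 35,900 (D) > 30,100 (A) > 28,000 (F) > 20,500 (C) > 1,200 (E)
Tie at $35,900 → B wins by tie-break.
B has the highest bid and pays exactly that: $35,900.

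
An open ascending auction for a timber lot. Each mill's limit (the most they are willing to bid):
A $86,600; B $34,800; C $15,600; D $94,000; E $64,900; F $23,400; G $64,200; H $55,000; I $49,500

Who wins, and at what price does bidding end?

Rule: the price rises until one bidder remains; the winner pays the price at which the last rival dropped out.
Limits ranked: 94,000 (D) > 86,600 (A) > 64,900 (E) > 64,200 (G) > 55,000 (H) > 49,500 (I) > …
Bidding ends when A exits at $86,600; D takes it.

D wins at $86,600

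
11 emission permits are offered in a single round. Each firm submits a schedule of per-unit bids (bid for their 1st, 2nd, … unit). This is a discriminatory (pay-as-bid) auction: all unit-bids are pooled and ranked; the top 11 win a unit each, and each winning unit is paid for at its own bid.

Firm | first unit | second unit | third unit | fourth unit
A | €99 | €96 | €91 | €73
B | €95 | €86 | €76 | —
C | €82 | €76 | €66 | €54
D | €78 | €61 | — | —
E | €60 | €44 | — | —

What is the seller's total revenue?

Total revenue: €918

All unit-bids, highest first — top 11: 99 (A-1), 96 (A-2), 95 (B-1), 91 (A-3), 86 (B-2), 82 (C-1), 78 (D-1), 76 (B-3), 76 (C-2), 73 (A-4), 66 (C-3)
Next rejected bid: €61 (not a price — pay-as-bid).
Each winning unit pays its own bid.
Revenue = 99 + 96 + 95 + 91 + 86 + 82 + 78 + 76 + 76 + 73 + 66 = €918.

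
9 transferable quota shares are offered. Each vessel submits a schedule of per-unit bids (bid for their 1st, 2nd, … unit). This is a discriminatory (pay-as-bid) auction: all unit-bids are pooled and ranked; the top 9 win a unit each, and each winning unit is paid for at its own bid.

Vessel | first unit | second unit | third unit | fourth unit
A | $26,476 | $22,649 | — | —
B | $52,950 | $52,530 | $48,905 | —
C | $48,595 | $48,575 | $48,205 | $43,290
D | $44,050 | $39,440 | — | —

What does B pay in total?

Merging the schedules and taking the best 9: 52,950 (B-1), 52,530 (B-2), 48,905 (B-3), 48,595 (C-1), 48,575 (C-2), 48,205 (C-3), 44,050 (D-1), 43,290 (C-4), 39,440 (D-2)
Next rejected bid: $26,476 (not a price — pay-as-bid).
B's winning unit-bids: 52,950 + 52,530 + 48,905 = $154,385.

B pays $154,385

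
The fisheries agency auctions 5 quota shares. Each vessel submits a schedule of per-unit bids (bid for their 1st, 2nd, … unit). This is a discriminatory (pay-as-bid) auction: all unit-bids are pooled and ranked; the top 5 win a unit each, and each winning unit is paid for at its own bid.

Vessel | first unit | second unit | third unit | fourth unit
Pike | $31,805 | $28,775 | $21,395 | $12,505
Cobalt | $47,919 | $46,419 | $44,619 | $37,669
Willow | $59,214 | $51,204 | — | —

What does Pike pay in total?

Merging the schedules and taking the best 5: 59,214 (Willow-1), 51,204 (Willow-2), 47,919 (Cobalt-1), 46,419 (Cobalt-2), 44,619 (Cobalt-3)
Next rejected bid: $37,669 (not a price — pay-as-bid).
Pike wins no units.

Pike pays $0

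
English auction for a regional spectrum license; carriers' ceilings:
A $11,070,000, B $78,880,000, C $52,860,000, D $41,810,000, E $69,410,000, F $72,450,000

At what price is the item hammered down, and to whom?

Open ascending-bid auction: the price rises until one bidder remains; the winner pays the price at which the last rival dropped out.
Sorting limits: 78,880,000 (B) > 72,450,000 (F) > 69,410,000 (E) > 52,860,000 (C) > 41,810,000 (D) > 11,070,000 (A)
Once the price passes $72,450,000, only B is left; the hammer falls at F's limit of $72,450,000.

B wins at $72,450,000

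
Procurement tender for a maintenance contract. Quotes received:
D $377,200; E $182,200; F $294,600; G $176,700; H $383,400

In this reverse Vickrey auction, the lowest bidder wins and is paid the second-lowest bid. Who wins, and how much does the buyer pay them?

G is paid $182,200

Reverse Vickrey auction: the lowest bidder wins and is paid the second-lowest bid.
Bids in order: 176,700 (G) < 182,200 (E) < 294,600 (F) < 377,200 (D) < 383,400 (H)
G is lowest; is paid the second-lowest bid, $182,200.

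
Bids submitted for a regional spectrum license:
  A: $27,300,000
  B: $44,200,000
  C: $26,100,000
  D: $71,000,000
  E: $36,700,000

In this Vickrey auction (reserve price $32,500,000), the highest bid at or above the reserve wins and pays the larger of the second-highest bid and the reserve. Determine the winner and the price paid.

D pays $44,200,000

Bids in order: 71,000,000 (D) > 44,200,000 (B) > 36,700,000 (E) > 27,300,000 (A) > 26,100,000 (C)
D has the top bid at or above the reserve ($71,000,000).
max(second-highest $44,200,000, reserve $32,500,000) = $44,200,000; the reserve does not bind.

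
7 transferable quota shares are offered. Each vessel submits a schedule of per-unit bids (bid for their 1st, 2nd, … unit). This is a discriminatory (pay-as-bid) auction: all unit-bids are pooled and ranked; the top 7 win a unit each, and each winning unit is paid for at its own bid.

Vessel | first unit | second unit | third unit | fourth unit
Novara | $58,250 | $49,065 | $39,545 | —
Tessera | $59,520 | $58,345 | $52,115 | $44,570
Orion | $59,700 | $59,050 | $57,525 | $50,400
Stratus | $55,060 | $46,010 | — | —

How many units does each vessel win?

Merging the schedules and taking the best 7: 59,700 (Orion-1), 59,520 (Tessera-1), 59,050 (Orion-2), 58,345 (Tessera-2), 58,250 (Novara-1), 57,525 (Orion-3), 55,060 (Stratus-1)
Next rejected bid: $52,115 (not a price — pay-as-bid).
Allocation: Novara 1, Orion 3, Stratus 1, Tessera 2.

Novara 1, Orion 3, Stratus 1, Tessera 2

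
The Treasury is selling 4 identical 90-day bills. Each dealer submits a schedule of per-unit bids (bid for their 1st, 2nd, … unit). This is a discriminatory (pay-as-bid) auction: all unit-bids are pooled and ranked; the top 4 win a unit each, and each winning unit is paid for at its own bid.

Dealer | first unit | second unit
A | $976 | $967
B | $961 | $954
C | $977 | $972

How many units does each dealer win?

A 2, C 2

Pooled unit-bids ranked (top 4): 977 (C-1), 976 (A-1), 972 (C-2), 967 (A-2)
Next rejected bid: $961 (not a price — pay-as-bid).
Allocation: A 2, C 2.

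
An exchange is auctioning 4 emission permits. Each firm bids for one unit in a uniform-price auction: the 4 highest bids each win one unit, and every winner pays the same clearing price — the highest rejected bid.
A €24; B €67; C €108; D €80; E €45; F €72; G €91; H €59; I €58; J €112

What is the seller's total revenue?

Sorting: 112 (J), 108 (C), 91 (G), 80 (D), 72 (F), 67 (B), …
Winners (4 units): J, C, G, D.
Clearing price = highest rejected bid = €72.
Total revenue = 4 × €72 = €288.

Total revenue: €288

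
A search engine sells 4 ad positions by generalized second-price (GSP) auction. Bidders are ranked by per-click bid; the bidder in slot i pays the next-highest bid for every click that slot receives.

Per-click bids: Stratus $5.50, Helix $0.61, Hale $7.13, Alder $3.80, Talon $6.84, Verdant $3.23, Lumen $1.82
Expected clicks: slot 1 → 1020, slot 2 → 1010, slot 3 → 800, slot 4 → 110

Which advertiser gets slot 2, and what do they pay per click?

Talon; $5.50 per click

Ranked by bid: $7.13 (Hale) > $6.84 (Talon) > $5.50 (Stratus) > $3.80 (Alder) > $3.23 (Verdant) > …
Slot 2 goes to the second-ranked bidder, Talon, who pays the next bid down: $5.50/click.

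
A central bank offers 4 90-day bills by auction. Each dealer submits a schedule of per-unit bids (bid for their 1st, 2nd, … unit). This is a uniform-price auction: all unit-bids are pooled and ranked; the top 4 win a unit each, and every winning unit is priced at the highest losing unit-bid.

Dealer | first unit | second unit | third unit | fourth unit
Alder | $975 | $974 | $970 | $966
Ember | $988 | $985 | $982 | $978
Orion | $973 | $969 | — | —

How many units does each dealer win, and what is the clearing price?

Ember 4; clearing price $975

All unit-bids, highest first — top 4: 988 (Ember-1), 985 (Ember-2), 982 (Ember-3), 978 (Ember-4)
The (k+1)-th unit-bid is $975.
Allocation: Ember 4.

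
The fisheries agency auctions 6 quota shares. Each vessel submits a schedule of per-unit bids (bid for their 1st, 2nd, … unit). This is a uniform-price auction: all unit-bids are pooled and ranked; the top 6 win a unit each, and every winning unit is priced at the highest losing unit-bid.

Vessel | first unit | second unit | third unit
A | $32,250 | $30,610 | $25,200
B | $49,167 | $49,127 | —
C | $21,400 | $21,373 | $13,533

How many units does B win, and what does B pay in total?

Merging the schedules and taking the best 6: 49,167 (B-1), 49,127 (B-2), 32,250 (A-1), 30,610 (A-2), 25,200 (A-3), 21,400 (C-1)
First bid not allocated: $21,373.
B wins 2 unit(s) at $21,373 each.

B: 2 units, pays $42,746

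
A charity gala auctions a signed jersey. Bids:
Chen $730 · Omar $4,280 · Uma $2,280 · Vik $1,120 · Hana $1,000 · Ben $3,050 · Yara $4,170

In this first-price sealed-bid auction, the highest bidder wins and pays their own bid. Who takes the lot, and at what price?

Omar pays $4,280

Bids in order: 4,280 (Omar) > 4,170 (Yara) > 3,050 (Ben) > 2,280 (Uma) > 1,120 (Vik) > 1,000 (Hana) > …
Omar has the highest bid and pays exactly that: $4,280.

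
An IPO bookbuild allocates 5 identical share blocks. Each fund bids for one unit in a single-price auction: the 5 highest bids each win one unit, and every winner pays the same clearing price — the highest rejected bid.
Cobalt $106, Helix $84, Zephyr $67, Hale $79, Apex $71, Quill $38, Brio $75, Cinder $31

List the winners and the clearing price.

Bids ranked high→low: 106 (Cobalt), 84 (Helix), 79 (Hale), 75 (Brio), 71 (Apex), 67 (Zephyr), 38 (Quill), …
The 5 highest are Cobalt, Helix, Hale, Brio, Apex.
Highest unsuccessful bid: $67 → clearing price.

Cobalt, Helix, Hale, Brio, Apex; each pays $67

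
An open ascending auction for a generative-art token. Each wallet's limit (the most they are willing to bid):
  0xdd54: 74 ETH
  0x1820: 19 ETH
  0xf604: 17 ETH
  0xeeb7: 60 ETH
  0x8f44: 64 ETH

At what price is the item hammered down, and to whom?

0xdd54 wins at 64 ETH

Limits ranked: 74 (0xdd54) > 64 (0x8f44) > 60 (0xeeb7) > 19 (0x1820) > 17 (0xf604)
Once the price passes 64 ETH, only 0xdd54 is left; the hammer falls at 0x8f44's limit of 64 ETH.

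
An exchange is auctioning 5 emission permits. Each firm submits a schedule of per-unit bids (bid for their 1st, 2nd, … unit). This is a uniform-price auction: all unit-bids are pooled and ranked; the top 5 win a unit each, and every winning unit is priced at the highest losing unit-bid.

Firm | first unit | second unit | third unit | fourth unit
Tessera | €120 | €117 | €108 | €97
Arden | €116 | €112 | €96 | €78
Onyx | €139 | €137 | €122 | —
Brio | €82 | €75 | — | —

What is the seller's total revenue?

Pooled unit-bids ranked (top 5): 139 (Onyx-1), 137 (Onyx-2), 122 (Onyx-3), 120 (Tessera-1), 117 (Tessera-2)
First bid not allocated: €116.
Allocation: Onyx 3, Tessera 2. Every unit priced at €116.
Revenue = 5 × 116 = €580.

Total revenue: €580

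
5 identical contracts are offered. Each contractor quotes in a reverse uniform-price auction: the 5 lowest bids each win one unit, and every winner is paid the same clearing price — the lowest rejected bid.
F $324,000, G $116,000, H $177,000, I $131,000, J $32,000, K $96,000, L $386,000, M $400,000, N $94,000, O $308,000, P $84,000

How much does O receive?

Sorting: 32,000 (J), 84,000 (P), 94,000 (N), 96,000 (K), 116,000 (G), 131,000 (I), 177,000 (H), …
The 5 lowest are J, P, N, K, G.
Lowest unsuccessful bid: $131,000 → clearing price.
O does not win → is paid $0.

O is paid $0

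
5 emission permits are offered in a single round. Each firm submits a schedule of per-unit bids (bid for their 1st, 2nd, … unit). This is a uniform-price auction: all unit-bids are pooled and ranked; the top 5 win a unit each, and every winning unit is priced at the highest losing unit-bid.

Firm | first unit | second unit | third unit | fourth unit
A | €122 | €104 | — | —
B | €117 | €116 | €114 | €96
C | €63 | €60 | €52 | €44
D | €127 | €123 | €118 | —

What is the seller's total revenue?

Total revenue: €580

All unit-bids, highest first — top 5: 127 (D-1), 123 (D-2), 122 (A-1), 118 (D-3), 117 (B-1)
First bid not allocated: €116.
Allocation: A 1, B 1, D 3. Every unit priced at €116.
Revenue = 5 × 116 = €580.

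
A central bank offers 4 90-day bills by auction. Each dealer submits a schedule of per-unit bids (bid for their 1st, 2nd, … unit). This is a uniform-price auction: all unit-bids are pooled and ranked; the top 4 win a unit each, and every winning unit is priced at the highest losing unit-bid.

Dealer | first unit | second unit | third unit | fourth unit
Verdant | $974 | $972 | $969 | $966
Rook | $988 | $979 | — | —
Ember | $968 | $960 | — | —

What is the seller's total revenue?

Merging the schedules and taking the best 4: 988 (Rook-1), 979 (Rook-2), 974 (Verdant-1), 972 (Verdant-2)
The (k+1)-th unit-bid is $969.
Allocation: Rook 2, Verdant 2. Every unit priced at $969.
Revenue = 4 × 969 = $3,876.

Total revenue: $3,876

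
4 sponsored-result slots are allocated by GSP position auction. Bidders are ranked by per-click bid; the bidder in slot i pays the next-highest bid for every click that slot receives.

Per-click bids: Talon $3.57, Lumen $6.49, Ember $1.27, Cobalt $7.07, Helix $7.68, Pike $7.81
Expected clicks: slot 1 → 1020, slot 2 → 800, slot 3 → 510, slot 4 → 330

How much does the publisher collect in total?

Sorting advertisers: $7.81 (Pike) > $7.68 (Helix) > $7.07 (Cobalt) > $6.49 (Lumen) > $3.57 (Talon) > …
Slot 1: Pike pays $7.68 × 1020 = $7833.60
Slot 2: Helix pays $7.07 × 800 = $5656.00
Slot 3: Cobalt pays $6.49 × 510 = $3309.90
Slot 4: Lumen pays $3.57 × 330 = $1178.10
Total = $17977.60

Total revenue: $17977.60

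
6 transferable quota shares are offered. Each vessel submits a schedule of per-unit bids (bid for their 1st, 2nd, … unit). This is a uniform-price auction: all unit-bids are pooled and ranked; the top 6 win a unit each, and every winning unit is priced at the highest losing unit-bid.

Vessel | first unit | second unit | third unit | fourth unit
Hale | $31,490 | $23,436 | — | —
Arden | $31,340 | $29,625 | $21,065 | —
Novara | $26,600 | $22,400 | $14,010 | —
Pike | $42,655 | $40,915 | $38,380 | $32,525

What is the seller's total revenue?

Total revenue: $177,750

All unit-bids, highest first — top 6: 42,655 (Pike-1), 40,915 (Pike-2), 38,380 (Pike-3), 32,525 (Pike-4), 31,490 (Hale-1), 31,340 (Arden-1)
Highest rejected unit-bid = $29,625.
Allocation: Arden 1, Hale 1, Pike 4. Every unit priced at $29,625.
Revenue = 6 × 29,625 = $177,750.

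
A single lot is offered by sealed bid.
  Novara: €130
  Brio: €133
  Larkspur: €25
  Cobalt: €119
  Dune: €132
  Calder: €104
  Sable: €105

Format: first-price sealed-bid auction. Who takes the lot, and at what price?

Brio pays €133

Rule: the highest bidder wins and pays their own bid.
Bids ranked: 133 (Brio) > 132 (Dune) > 130 (Novara) > 119 (Cobalt) > 105 (Sable) > 104 (Calder) > …
First-price: Brio pays what they bid, €133.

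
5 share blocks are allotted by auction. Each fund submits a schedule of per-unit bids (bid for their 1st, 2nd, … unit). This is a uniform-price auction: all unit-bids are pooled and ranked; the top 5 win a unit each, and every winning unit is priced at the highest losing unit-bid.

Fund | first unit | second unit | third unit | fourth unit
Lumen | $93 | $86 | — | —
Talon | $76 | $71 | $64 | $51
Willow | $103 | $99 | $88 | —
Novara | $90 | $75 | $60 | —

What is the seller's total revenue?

Merging the schedules and taking the best 5: 103 (Willow-1), 99 (Willow-2), 93 (Lumen-1), 90 (Novara-1), 88 (Willow-3)
Highest rejected unit-bid = $86.
Allocation: Lumen 1, Novara 1, Willow 3. Every unit priced at $86.
Revenue = 5 × 86 = $430.

Total revenue: $430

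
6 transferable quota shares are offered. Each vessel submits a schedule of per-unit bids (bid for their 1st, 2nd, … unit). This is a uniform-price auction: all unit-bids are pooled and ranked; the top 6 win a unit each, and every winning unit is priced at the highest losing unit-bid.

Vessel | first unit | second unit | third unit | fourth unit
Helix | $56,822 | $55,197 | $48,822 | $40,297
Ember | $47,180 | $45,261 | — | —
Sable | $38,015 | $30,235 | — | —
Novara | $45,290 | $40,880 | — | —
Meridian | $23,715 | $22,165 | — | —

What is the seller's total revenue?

Merging the schedules and taking the best 6: 56,822 (Helix-1), 55,197 (Helix-2), 48,822 (Helix-3), 47,180 (Ember-1), 45,290 (Novara-1), 45,261 (Ember-2)
Highest rejected unit-bid = $40,880.
Allocation: Ember 2, Helix 3, Novara 1. Every unit priced at $40,880.
Revenue = 6 × 40,880 = $245,280.

Total revenue: $245,280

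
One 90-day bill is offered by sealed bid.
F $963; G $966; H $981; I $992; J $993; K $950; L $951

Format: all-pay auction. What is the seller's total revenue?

Total revenue: $6,796

All-pay auction: the highest bidder wins the item, but every bidder pays their own bid.
Bids in order: 993 (J) > 992 (I) > 981 (H) > 966 (G) > 963 (F) > 951 (L) > …
Every bidder forfeits their bid regardless of winning.
Revenue = 963 + 966 + 981 + 992 + 993 + 950 + 951 = $6,796.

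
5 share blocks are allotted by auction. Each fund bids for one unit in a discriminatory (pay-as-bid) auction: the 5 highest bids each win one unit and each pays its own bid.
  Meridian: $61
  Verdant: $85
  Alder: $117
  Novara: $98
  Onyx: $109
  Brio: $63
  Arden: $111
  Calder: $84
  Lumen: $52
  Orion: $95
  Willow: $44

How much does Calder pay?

Calder pays $0

Ordering the bids: 117 (Alder), 111 (Arden), 109 (Onyx), 98 (Novara), 95 (Orion), 85 (Verdant), 84 (Calder), …
Top 5: Alder, Arden, Onyx, Novara, Orion.
Calder does not win → $0.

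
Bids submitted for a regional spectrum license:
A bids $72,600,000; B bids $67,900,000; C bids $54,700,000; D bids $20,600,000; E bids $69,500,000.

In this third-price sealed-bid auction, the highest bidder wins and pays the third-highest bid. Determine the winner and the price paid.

A pays $67,900,000

Bids ranked: 72,600,000 (A) > 69,500,000 (E) > 67,900,000 (B) > 54,700,000 (C) > 20,600,000 (D)
A is highest; pays the third-highest bid, $67,900,000.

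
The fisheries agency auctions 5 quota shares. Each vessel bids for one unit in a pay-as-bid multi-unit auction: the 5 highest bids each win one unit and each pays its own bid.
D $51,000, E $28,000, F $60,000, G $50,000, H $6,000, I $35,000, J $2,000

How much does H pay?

Sorting: 60,000 (F), 51,000 (D), 50,000 (G), 35,000 (I), 28,000 (E), 6,000 (H), 2,000 (J)
The 5 highest are F, D, G, I, E.
H does not win → $0.

H pays $0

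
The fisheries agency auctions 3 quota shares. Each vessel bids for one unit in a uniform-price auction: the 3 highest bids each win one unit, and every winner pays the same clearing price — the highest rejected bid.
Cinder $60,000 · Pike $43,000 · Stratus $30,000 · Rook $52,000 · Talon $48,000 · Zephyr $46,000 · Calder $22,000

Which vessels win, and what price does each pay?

Cinder, Rook, Talon; each pays $46,000

Bids ranked high→low: 60,000 (Cinder), 52,000 (Rook), 48,000 (Talon), 46,000 (Zephyr), 43,000 (Pike), …
Top 3: Cinder, Rook, Talon.
First losing bid is Zephyr's $46,000, which sets the uniform price.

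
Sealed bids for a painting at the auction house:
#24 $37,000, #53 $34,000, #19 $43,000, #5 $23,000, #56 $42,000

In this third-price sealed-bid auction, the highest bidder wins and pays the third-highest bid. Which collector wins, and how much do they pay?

Bids in order: 43,000 (#19) > 42,000 (#56) > 37,000 (#24) > 34,000 (#53) > 23,000 (#5)
#19 is highest; pays the third-highest bid, $37,000.

#19 pays $37,000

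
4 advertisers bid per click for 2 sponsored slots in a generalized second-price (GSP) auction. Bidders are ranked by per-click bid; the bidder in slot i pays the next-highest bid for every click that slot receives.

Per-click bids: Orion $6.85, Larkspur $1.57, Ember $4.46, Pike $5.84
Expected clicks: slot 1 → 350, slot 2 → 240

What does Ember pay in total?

Ember pays $0.00

Ranked by bid: $6.85 (Orion) > $5.84 (Pike) > $4.46 (Ember) > …
Ember ranks below slot 2 → no slot, pays nothing.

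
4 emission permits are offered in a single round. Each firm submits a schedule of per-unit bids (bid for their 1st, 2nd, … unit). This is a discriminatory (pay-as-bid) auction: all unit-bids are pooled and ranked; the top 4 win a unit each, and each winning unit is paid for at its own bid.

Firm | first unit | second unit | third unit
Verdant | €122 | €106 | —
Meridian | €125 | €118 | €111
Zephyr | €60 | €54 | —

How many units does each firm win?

Pooled unit-bids ranked (top 4): 125 (Meridian-1), 122 (Verdant-1), 118 (Meridian-2), 111 (Meridian-3)
Next rejected bid: €106 (not a price — pay-as-bid).
Allocation: Meridian 3, Verdant 1.

Meridian 3, Verdant 1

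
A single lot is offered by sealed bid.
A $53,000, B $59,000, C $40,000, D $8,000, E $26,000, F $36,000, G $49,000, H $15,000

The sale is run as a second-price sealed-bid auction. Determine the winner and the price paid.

Sorting bids: 59,000 (B) > 53,000 (A) > 49,000 (G) > 40,000 (C) > 36,000 (F) > 26,000 (E) > …
B wins with the highest bid; price is set by the runner-up at $53,000.

B pays $53,000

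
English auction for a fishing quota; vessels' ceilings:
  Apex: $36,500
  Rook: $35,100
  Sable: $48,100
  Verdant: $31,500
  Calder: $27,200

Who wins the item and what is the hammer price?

Sable wins at $36,500

Limits ranked: 48,100 (Sable) > 36,500 (Apex) > 35,100 (Rook) > 31,500 (Verdant) > 27,200 (Calder)
Once the price passes $36,500, only Sable is left; the hammer falls at Apex's limit of $36,500.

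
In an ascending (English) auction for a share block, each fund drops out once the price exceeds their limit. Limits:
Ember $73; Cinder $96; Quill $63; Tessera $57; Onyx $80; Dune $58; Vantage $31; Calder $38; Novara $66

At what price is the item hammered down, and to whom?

Cinder wins at $80

Limits in order: 96 (Cinder) > 80 (Onyx) > 73 (Ember) > 66 (Novara) > 63 (Quill) > 58 (Dune) > …
Once the price passes $80, only Cinder is left; the hammer falls at Onyx's limit of $80.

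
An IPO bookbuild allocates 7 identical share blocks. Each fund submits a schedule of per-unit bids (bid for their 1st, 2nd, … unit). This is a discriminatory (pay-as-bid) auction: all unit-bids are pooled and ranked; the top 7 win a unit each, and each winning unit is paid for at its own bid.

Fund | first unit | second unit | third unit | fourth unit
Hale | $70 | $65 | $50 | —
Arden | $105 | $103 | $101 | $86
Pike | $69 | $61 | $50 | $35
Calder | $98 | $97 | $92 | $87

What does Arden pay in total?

Merging the schedules and taking the best 7: 105 (Arden-1), 103 (Arden-2), 101 (Arden-3), 98 (Calder-1), 97 (Calder-2), 92 (Calder-3), 87 (Calder-4)
Next rejected bid: $86 (not a price — pay-as-bid).
Arden's winning unit-bids: 105 + 103 + 101 = $309.

Arden pays $309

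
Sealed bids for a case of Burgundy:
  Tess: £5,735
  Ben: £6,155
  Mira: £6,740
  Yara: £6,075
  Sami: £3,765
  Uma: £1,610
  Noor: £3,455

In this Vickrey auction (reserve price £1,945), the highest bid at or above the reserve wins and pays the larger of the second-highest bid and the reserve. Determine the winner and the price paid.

Mira pays £6,155

Sorting bids: 6,740 (Mira) > 6,155 (Ben) > 6,075 (Yara) > 5,735 (Tess) > 3,765 (Sami) > 3,455 (Noor) > …
Mira has the top bid at or above the reserve (£6,740).
max(second-highest £6,155, reserve £1,945) = £6,155; the reserve does not bind.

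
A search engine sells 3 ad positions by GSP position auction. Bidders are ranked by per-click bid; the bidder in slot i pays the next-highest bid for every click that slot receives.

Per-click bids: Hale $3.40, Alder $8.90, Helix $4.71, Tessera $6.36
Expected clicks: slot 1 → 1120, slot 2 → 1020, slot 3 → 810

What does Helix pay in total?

Ranked by bid: $8.90 (Alder) > $6.36 (Tessera) > $4.71 (Helix) > $3.40 (Hale)
Helix holds slot 3 → pays next bid $3.40 × 810 clicks = $2754.00.

Helix pays $2754.00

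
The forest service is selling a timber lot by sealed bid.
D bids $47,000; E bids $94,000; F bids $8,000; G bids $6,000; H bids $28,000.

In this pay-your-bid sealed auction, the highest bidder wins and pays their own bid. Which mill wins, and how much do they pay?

Bids in order: 94,000 (E) > 47,000 (D) > 28,000 (H) > 8,000 (F) > 6,000 (G)
First-price: E pays what they bid, $94,000.

E pays $94,000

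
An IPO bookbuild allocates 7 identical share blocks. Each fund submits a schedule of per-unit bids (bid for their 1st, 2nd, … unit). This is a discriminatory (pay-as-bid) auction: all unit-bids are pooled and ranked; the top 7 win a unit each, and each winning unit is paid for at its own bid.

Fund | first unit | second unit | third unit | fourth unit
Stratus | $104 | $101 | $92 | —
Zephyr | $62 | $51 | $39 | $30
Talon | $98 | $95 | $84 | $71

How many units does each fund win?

Pooled unit-bids ranked (top 7): 104 (Stratus-1), 101 (Stratus-2), 98 (Talon-1), 95 (Talon-2), 92 (Stratus-3), 84 (Talon-3), 71 (Talon-4)
Next rejected bid: $62 (not a price — pay-as-bid).
Allocation: Stratus 3, Talon 4.

Stratus 3, Talon 4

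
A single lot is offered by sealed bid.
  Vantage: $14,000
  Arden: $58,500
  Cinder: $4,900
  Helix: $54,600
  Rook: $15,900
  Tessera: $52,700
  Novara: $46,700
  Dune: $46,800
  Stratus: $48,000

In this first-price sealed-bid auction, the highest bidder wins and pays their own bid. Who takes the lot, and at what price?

Rule: the highest bidder wins and pays their own bid.
Bids ranked: 58,500 (Arden) > 54,600 (Helix) > 52,700 (Tessera) > 48,000 (Stratus) > 46,800 (Dune) > 46,700 (Novara) > …
First-price: Arden pays what they bid, $58,500.

Arden pays $58,500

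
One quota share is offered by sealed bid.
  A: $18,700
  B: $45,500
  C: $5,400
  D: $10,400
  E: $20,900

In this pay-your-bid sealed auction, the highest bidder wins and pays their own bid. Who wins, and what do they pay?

Pay-your-bid sealed auction: the highest bidder wins and pays their own bid.
Sorting bids: 45,500 (B) > 20,900 (E) > 18,700 (A) > 10,400 (D) > 5,400 (C)
First-price: B pays what they bid, $45,500.

B pays $45,500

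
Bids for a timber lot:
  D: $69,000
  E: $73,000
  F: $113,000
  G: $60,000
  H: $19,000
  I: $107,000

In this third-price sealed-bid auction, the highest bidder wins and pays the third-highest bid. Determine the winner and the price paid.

F pays $73,000

Bids ranked: 113,000 (F) > 107,000 (I) > 73,000 (E) > 69,000 (D) > 60,000 (G) > 19,000 (H)
F is highest; pays the third-highest bid, $73,000.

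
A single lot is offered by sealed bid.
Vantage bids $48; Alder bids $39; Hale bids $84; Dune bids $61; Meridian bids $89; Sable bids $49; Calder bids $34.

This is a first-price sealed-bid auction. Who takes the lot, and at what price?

First-price sealed-bid auction: the highest bidder wins and pays their own bid.
Sorting bids: 89 (Meridian) > 84 (Hale) > 61 (Dune) > 49 (Sable) > 48 (Vantage) > 39 (Alder) > …
Meridian has the highest bid and pays exactly that: $89.

Meridian pays $89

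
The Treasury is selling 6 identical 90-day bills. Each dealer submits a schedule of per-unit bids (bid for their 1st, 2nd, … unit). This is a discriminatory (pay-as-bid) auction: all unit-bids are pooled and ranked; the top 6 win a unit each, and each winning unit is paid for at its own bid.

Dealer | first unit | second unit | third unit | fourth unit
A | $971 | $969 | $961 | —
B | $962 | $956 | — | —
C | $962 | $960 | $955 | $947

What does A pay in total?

A pays $2,901

Pooled unit-bids ranked (top 6): 971 (A-1), 969 (A-2), 962 (B-1), 962 (C-1), 961 (A-3), 960 (C-2)
Next rejected bid: $956 (not a price — pay-as-bid).
A's winning unit-bids: 971 + 969 + 961 = $2,901.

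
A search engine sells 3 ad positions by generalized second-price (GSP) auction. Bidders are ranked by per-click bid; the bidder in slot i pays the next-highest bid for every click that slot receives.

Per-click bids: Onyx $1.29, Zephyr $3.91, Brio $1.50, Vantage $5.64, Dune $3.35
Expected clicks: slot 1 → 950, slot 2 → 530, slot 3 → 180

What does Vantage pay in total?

Vantage pays $3714.50

Per-click bids in order: $5.64 (Vantage) > $3.91 (Zephyr) > $3.35 (Dune) > $1.50 (Brio) > …
Vantage holds slot 1 → pays next bid $3.91 × 950 clicks = $3714.50.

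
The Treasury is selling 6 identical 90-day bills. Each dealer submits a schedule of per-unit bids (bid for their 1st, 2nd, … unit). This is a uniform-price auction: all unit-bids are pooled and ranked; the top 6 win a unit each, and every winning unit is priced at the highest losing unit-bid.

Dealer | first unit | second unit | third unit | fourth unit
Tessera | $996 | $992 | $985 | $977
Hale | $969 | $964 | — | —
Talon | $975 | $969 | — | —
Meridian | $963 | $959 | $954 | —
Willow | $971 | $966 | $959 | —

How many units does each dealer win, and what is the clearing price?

Pooled unit-bids ranked (top 6): 996 (Tessera-1), 992 (Tessera-2), 985 (Tessera-3), 977 (Tessera-4), 975 (Talon-1), 971 (Willow-1)
The (k+1)-th unit-bid is $969.
Allocation: Talon 1, Tessera 4, Willow 1.

Talon 1, Tessera 4, Willow 1; clearing price $969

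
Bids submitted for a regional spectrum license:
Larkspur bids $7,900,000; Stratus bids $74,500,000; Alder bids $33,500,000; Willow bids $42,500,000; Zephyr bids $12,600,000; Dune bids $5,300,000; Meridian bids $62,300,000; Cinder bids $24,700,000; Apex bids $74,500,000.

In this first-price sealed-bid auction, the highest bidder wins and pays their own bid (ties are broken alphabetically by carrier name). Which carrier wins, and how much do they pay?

Apex pays $74,500,000

Bids in order: 74,500,000 (Apex) > 74,500,000 (Stratus) > 62,300,000 (Meridian) > 42,500,000 (Willow) > 33,500,000 (Alder) > 24,700,000 (Cinder) > …
Tie at $74,500,000 → Apex wins by tie-break.
Apex has the highest bid and pays exactly that: $74,500,000.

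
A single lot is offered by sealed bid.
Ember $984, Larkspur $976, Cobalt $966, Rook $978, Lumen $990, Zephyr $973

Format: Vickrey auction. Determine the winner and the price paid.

Lumen pays $984

Bids in order: 990 (Lumen) > 984 (Ember) > 978 (Rook) > 976 (Larkspur) > 973 (Zephyr) > 966 (Cobalt)
Second-price: Lumen pays Ember's bid of $984.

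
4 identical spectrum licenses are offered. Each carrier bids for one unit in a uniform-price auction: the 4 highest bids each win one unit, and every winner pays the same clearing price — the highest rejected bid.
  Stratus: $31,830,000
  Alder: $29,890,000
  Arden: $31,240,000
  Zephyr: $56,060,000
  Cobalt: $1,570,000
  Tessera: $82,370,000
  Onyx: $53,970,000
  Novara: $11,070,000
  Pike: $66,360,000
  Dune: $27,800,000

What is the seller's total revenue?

Bids ranked high→low: 82,370,000 (Tessera), 66,360,000 (Pike), 56,060,000 (Zephyr), 53,970,000 (Onyx), 31,830,000 (Stratus), 31,240,000 (Arden), …
The 4 highest are Tessera, Pike, Zephyr, Onyx.
Clearing price = highest rejected bid = $31,830,000.
Total revenue = 4 × $31,830,000 = $127,320,000.

Total revenue: $127,320,000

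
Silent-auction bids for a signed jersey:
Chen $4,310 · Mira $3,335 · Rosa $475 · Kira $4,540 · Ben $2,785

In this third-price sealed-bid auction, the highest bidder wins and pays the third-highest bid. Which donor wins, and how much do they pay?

Kira pays $3,335

Bids ranked: 4,540 (Kira) > 4,310 (Chen) > 3,335 (Mira) > 2,785 (Ben) > 475 (Rosa)
Kira wins; payment is bid #3 in the ranking = $3,335.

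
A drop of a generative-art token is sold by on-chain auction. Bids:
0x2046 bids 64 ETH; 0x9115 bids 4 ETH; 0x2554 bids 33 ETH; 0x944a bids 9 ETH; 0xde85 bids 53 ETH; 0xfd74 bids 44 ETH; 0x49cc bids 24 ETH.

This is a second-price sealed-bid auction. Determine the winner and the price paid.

Rule: the highest bidder wins and pays the second-highest bid.
Sorting bids: 64 (0x2046) > 53 (0xde85) > 44 (0xfd74) > 33 (0x2554) > 24 (0x49cc) > 9 (0x944a) > …
0x2046 is highest; pays the second-highest bid, 53 ETH.

0x2046 pays 53 ETH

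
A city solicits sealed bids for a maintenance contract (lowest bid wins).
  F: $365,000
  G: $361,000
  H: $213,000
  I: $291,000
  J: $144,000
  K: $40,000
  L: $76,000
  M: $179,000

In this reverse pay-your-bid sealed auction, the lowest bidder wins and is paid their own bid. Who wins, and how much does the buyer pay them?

K is paid $40,000

Reverse pay-your-bid sealed auction: the lowest bidder wins and is paid their own bid.
Bids in order: 40,000 (K) < 76,000 (L) < 144,000 (J) < 179,000 (M) < 213,000 (H) < 291,000 (I) < …
First-price: K is paid what they bid, $40,000.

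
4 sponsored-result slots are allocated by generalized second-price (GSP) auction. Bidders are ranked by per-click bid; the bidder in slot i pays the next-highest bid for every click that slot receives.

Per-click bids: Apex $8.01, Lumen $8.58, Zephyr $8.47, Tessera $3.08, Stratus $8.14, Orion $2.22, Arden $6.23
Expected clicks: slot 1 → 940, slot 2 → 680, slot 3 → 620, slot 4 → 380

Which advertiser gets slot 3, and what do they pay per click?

Per-click bids in order: $8.58 (Lumen) > $8.47 (Zephyr) > $8.14 (Stratus) > $8.01 (Apex) > $6.23 (Arden) > …
Slot 3 goes to the third-ranked bidder, Stratus, who pays the next bid down: $8.01/click.

Stratus; $8.01 per click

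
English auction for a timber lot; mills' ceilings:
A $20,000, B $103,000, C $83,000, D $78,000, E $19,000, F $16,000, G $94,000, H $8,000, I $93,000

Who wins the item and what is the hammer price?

Rule: the price rises until one bidder remains; the winner pays the price at which the last rival dropped out.
Limits in order: 103,000 (B) > 94,000 (G) > 93,000 (I) > 83,000 (C) > 78,000 (D) > 20,000 (A) > …
Once the price passes $94,000, only B is left; the hammer falls at G's limit of $94,000.

B wins at $94,000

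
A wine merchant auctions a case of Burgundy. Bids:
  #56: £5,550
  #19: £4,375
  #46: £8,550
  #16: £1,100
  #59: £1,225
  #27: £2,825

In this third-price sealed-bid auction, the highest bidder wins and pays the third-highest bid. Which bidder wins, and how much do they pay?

Bids ranked: 8,550 (#46) > 5,550 (#56) > 4,375 (#19) > 2,825 (#27) > 1,225 (#59) > 1,100 (#16)
#46 is highest; pays the third-highest bid, £4,375.

#46 pays £4,375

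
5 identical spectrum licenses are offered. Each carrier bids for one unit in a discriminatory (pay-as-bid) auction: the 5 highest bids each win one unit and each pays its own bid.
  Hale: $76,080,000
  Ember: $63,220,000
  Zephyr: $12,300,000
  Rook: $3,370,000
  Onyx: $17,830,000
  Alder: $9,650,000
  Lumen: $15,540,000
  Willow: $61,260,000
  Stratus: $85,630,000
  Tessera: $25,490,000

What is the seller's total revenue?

Total revenue: $311,680,000

Sorting: 85,630,000 (Stratus), 76,080,000 (Hale), 63,220,000 (Ember), 61,260,000 (Willow), 25,490,000 (Tessera), 17,830,000 (Onyx), 15,540,000 (Lumen), …
Top 5: Stratus, Hale, Ember, Willow, Tessera.
Total revenue = 85,630,000 + 76,080,000 + 63,220,000 + 61,260,000 + 25,490,000 = $311,680,000.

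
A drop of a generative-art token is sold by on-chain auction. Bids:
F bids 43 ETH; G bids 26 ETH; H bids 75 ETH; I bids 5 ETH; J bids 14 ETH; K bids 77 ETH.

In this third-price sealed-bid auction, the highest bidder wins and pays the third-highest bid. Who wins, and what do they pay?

Bids ranked: 77 (K) > 75 (H) > 43 (F) > 26 (G) > 14 (J) > 5 (I)
K is highest; pays the third-highest bid, 43 ETH.

K pays 43 ETH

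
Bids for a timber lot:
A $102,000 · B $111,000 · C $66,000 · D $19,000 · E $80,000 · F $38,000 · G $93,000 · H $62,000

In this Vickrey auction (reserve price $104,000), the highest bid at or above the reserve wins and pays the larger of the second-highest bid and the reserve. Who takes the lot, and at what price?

Sorting bids: 111,000 (B) > 102,000 (A) > 93,000 (G) > 80,000 (E) > 66,000 (C) > 62,000 (H) > …
Highest eligible bid: B at $111,000.
Second-highest bid $102,000 is below the reserve $104,000, so the reserve binds → payment $104,000.

B pays $104,000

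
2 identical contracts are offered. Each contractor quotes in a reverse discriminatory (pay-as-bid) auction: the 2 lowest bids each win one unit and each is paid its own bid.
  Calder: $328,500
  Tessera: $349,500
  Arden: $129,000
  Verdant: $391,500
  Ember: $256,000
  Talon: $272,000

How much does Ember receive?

Ordering the bids: 129,000 (Arden), 256,000 (Ember), 272,000 (Talon), 328,500 (Calder), …
Winners (2 units): Arden, Ember.
Ember wins → own bid $256,000.

Ember is paid $256,000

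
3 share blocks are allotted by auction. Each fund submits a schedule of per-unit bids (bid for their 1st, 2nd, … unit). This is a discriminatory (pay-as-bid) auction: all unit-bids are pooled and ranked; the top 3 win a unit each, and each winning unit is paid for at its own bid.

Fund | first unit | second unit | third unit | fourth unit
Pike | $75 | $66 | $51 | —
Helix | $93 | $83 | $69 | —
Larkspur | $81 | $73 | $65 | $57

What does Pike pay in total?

Pike pays $0

All unit-bids, highest first — top 3: 93 (Helix-1), 83 (Helix-2), 81 (Larkspur-1)
Next rejected bid: $75 (not a price — pay-as-bid).
Pike wins no units.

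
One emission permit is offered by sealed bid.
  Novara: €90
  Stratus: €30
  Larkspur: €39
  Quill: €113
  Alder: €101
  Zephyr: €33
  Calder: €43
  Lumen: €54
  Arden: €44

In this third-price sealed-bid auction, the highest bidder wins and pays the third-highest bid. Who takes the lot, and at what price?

Bids ranked: 113 (Quill) > 101 (Alder) > 90 (Novara) > 54 (Lumen) > 44 (Arden) > 43 (Calder) > …
Quill is highest; pays the third-highest bid, €90.

Quill pays €90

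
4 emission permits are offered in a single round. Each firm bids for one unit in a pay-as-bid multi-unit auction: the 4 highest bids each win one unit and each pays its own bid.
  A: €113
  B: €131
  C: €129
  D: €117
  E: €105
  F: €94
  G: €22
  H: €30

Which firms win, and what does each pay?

B €131, C €129, D €117, A €113

Ordering the bids: 131 (B), 129 (C), 117 (D), 113 (A), 105 (E), 94 (F), …
Winners (4 units): B, C, D, A.
Each winner pays its own bid: B €131, C €129, D €117, A €113.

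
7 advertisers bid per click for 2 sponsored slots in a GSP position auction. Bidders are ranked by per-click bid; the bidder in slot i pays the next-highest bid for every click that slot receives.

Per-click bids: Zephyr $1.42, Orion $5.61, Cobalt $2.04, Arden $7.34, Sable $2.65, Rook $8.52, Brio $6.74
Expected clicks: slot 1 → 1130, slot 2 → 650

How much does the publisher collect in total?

Total revenue: $12675.20

Per-click bids in order: $8.52 (Rook) > $7.34 (Arden) > $6.74 (Brio) > …
Slot 1: Rook pays $7.34 × 1130 = $8294.20
Slot 2: Arden pays $6.74 × 650 = $4381.00
Total = $12675.20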